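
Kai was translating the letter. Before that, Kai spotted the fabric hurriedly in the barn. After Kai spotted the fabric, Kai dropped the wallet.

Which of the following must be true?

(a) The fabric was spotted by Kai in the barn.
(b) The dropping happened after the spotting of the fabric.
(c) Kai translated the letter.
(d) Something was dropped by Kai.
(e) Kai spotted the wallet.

(a) Entailed — every conjunct here is already in the original spotting event.
(b) Entailed — the narrative places the spotting before the dropping.
(c) Not entailed — 'was translating' is progressive on an accomplishment; it does not entail the completed 'translated'.
(d) Entailed — the original entails any weakening of itself; this just generalizes the patient.
(e) Not entailed — Kai spotted the fabric, not the wallet; the wallet belongs to the dropping event.

(a), (b), (d)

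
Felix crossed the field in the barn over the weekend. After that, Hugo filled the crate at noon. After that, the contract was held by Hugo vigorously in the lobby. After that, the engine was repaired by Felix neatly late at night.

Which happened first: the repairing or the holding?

the holding

The connectives place the holding before the repairing.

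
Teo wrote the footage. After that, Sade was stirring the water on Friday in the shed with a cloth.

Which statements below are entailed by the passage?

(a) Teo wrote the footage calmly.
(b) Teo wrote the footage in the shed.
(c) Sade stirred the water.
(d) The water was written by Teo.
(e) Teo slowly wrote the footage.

(c)

(a) Not entailed — 'calmly' adds information not in the original event.
(b) Not entailed — 'in the shed' adds information not in the original event.
(c) Entailed — 'stir' is an activity; 'was stirring' entails that some stirring happened, so 'stirred' holds.
(d) Not entailed — Teo wrote the footage, not the water; the water belongs to the stirring event.
(e) Not entailed — 'slowly' adds information not in the original event.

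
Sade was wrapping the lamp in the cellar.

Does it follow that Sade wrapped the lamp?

'was wrapping' is progressive; for an accomplishment like 'wrap the lamp', it doesn't entail completion.

no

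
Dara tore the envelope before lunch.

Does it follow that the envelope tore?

yes

'Dara tore the envelope' is the causative; it entails the inchoative 'the envelope tore'.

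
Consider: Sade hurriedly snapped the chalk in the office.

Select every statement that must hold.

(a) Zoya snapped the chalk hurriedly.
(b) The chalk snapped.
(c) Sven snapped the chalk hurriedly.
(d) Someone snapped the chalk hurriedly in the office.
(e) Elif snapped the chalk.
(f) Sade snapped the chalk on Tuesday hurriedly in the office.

(a) Not entailed — the passage has Sade snapping the chalk, not Zoya.
(b) Entailed — 'Sade snapped the chalk' is causative; it entails the inchoative 'the chalk snapped'.
(c) Not entailed — the passage has Sade snapping the chalk, not Sven.
(d) Entailed — the original entails any weakening of itself; this just generalizes the agent.
(e) Not entailed — the passage has Sade snapping the chalk, not Elif.
(f) Not entailed — 'on Tuesday' adds information not in the original event.

(b), (d)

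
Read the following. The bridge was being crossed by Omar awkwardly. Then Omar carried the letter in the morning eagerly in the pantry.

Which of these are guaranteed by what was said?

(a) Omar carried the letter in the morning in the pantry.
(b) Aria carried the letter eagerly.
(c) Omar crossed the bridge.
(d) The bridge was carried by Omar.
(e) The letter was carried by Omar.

(a), (e)

(a) Entailed — dropping 'eagerly' leaves a sub-description the original still satisfies.
(b) Not entailed — the passage has Omar carrying the letter, not Aria.
(c) Not entailed — 'was crossing' is progressive on an accomplishment; it does not entail the completed 'crossed'.
(d) Not entailed — Omar carried the letter, not the bridge; the bridge belongs to the crossing event.
(e) Entailed — every conjunct here is already in the original carrying event.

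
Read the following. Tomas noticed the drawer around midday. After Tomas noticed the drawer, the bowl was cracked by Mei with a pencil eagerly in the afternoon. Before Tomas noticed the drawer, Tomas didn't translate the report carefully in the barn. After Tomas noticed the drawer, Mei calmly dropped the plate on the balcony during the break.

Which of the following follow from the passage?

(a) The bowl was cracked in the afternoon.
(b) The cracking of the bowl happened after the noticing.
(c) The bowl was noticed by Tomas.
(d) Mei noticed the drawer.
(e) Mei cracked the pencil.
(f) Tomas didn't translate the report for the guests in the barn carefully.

(a) Entailed — this follows by dropping conjuncts from the cracking event's description.
(b) Entailed — the narrative places the noticing before the cracking.
(c) Not entailed — Tomas noticed the drawer, not the bowl; the bowl belongs to the cracking event.
(d) Not entailed — the passage has Tomas noticing the drawer, not Mei.
(e) Not entailed — the pencil is the instrument, not what was cracked.
(f) Entailed — under negation, adding a further restriction is entailed: if no such translating event occurred, none occurred for the guests either.

(a), (b), (f)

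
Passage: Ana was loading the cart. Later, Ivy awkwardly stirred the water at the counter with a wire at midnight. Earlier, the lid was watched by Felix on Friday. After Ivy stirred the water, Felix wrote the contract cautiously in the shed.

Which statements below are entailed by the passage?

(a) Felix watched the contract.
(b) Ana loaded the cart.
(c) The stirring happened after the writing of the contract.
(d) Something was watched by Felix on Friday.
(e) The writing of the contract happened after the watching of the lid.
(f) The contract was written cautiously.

(a) Not entailed — Felix watched the lid, not the contract; the contract belongs to the writing event.
(b) Not entailed — 'was loading' is progressive on an accomplishment; it does not entail the completed 'loaded'.
(c) Not entailed — the narrative places the stirring before the writing, not after.
(d) Entailed — every conjunct here is already in the original watching event.
(e) Entailed — the narrative places the watching before the writing.
(f) Entailed — dropping 'in the shed' and generalizing the agent leaves a sub-description the original still satisfies.

(d), (e), (f)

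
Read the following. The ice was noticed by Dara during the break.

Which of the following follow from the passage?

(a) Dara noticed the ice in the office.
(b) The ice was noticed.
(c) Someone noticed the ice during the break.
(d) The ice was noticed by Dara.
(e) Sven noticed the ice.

(b), (c), (d)

(a) Not entailed — 'in the office' adds information not in the original event.
(b) Entailed — the original entails any weakening of itself; this just drops 'during the break' and generalizes the agent.
(c) Entailed — every conjunct here is already in the original noticing event.
(d) Entailed — this follows by dropping conjuncts from the noticing event's description.
(e) Not entailed — the passage has Dara noticing the ice, not Sven.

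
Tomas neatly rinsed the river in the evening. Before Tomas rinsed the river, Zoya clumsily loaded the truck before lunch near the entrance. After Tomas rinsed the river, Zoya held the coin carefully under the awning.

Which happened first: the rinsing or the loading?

the loading

The connectives place the loading before the rinsing.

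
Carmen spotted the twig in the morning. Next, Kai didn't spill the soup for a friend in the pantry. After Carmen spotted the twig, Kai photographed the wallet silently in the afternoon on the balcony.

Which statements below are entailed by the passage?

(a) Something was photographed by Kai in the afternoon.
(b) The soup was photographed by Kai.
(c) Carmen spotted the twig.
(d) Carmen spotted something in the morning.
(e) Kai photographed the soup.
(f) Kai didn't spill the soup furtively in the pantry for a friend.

(a) Entailed — this follows by dropping conjuncts from the photographing event's description.
(b) Not entailed — Kai photographed the wallet, not the soup; the soup belongs to the spilling event.
(c) Entailed — the original entails any weakening of itself; this just drops 'in the morning'.
(d) Entailed — the original entails any weakening of itself; this just generalizes the patient.
(e) Not entailed — Kai photographed the wallet, not the soup; the soup belongs to the spilling event.
(f) Entailed — under negation, adding a further restriction is entailed: if no such spilling event occurred, none occurred furtively either.

(a), (c), (d), (f)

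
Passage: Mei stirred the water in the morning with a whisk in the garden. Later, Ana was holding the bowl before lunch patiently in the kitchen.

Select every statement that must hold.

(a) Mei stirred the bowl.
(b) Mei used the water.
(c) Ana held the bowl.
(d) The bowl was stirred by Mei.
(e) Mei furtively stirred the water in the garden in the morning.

(a) Not entailed — Mei stirred the water, not the bowl; the bowl belongs to the holding event.
(b) Not entailed — the water is the patient, not an instrument — Mei used a whisk.
(c) Entailed — 'hold' is an activity; 'was holding' entails that some holding happened, so 'held' holds.
(d) Not entailed — Mei stirred the water, not the bowl; the bowl belongs to the holding event.
(e) Not entailed — 'furtively' adds information not in the original event.

(c)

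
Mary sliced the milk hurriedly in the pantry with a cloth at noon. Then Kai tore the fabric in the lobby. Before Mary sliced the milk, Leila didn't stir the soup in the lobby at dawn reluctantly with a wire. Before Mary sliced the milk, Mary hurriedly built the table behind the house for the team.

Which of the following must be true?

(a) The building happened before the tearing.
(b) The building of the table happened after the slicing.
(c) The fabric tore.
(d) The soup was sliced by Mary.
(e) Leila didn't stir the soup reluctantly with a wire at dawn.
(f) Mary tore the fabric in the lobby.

(a), (c)

(a) Entailed — the narrative places the building before the tearing.
(b) Not entailed — the narrative places the building before the slicing, not after.
(c) Entailed — 'Kai tore the fabric' is causative; it entails the inchoative 'the fabric tore'.
(d) Not entailed — Mary sliced the milk, not the soup; the soup belongs to the stirring event.
(e) Not entailed — dropping 'in the lobby' under negation is not valid — the original leaves open that Leila stirred the soup some other way.
(f) Not entailed — the passage has Kai tearing the fabric, not Mary.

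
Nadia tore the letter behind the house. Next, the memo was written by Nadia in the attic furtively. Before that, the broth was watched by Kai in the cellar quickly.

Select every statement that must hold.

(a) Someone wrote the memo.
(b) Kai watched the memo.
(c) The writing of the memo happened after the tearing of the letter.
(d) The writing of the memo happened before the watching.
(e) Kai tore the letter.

(a), (c)

(a) Entailed — this follows by dropping conjuncts from the writing event's description.
(b) Not entailed — Kai watched the broth, not the memo; the memo belongs to the writing event.
(c) Entailed — the narrative places the tearing before the writing.
(d) Not entailed — the narrative places the watching before the writing, not after.
(e) Not entailed — the passage has Nadia tearing the letter, not Kai.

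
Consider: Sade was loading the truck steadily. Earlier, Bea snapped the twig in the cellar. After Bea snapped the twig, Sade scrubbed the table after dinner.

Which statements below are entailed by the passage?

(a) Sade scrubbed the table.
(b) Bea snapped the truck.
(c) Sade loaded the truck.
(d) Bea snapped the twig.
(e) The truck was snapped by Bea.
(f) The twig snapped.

(a), (d), (f)

(a) Entailed — this follows by dropping conjuncts from the scrubbing event's description.
(b) Not entailed — Bea snapped the twig, not the truck; the truck belongs to the loading event.
(c) Not entailed — 'was loading' is progressive on an accomplishment; it does not entail the completed 'loaded'.
(d) Entailed — every conjunct here is already in the original snapping event.
(e) Not entailed — Bea snapped the twig, not the truck; the truck belongs to the loading event.
(f) Entailed — 'Bea snapped the twig' is causative; it entails the inchoative 'the twig snapped'.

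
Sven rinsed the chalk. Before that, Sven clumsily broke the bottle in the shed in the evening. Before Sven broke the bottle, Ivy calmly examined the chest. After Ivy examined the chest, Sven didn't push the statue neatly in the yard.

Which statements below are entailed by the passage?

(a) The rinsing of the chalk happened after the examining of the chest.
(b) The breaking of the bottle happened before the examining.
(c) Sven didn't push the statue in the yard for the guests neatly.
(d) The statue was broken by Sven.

(a), (c)

(a) Entailed — the narrative places the examining before the rinsing.
(b) Not entailed — the narrative places the examining before the breaking, not after.
(c) Entailed — under negation, adding a further restriction is entailed: if no such pushing event occurred, none occurred for the guests either.
(d) Not entailed — Sven broke the bottle, not the statue; the statue belongs to the pushing event.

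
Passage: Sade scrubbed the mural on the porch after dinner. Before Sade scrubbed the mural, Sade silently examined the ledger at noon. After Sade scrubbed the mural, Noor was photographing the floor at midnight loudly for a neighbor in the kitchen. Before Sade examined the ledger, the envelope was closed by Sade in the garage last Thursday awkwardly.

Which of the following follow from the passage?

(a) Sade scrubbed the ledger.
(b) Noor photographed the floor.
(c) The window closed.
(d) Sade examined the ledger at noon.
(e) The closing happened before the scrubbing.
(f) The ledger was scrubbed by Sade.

(d), (e)

(a) Not entailed — Sade scrubbed the mural, not the ledger; the ledger belongs to the examining event.
(b) Not entailed — 'was photographing' is progressive on an accomplishment; it does not entail the completed 'photographed'.
(c) Not entailed — the envelope is what closed, not the window.
(d) Entailed — this follows by dropping conjuncts from the examining event's description.
(e) Entailed — the narrative places the closing before the scrubbing.
(f) Not entailed — Sade scrubbed the mural, not the ledger; the ledger belongs to the examining event.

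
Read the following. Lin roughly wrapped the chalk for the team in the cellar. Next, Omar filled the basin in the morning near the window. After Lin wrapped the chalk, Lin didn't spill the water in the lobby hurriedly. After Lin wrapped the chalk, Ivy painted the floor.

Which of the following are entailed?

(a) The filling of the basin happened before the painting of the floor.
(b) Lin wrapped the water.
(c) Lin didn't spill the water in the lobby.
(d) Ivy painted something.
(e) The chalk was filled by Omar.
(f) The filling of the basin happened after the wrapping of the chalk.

(a) Not entailed — the narrative doesn't order the filling relative to the painting.
(b) Not entailed — Lin wrapped the chalk, not the water; the water belongs to the spilling event.
(c) Not entailed — dropping 'hurriedly' under negation is not valid — the original leaves open that Lin spilled the water some other way.
(d) Entailed — generalizing the patient leaves a sub-description the original still satisfies.
(e) Not entailed — Omar filled the basin, not the chalk; the chalk belongs to the wrapping event.
(f) Entailed — the narrative places the wrapping before the filling.

(d), (f)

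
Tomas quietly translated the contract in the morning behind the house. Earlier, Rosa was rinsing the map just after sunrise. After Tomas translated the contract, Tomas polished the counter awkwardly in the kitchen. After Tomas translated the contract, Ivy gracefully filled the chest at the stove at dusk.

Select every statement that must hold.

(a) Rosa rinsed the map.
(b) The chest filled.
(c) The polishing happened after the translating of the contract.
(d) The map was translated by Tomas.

(a) Entailed — 'rinse' is an activity; 'was rinsing' entails that some rinsing happened, so 'rinsed' holds.
(b) Entailed — 'Ivy filled the chest' is causative; it entails the inchoative 'the chest filled'.
(c) Entailed — the narrative places the translating before the polishing.
(d) Not entailed — Tomas translated the contract, not the map; the map belongs to the rinsing event.

(a), (b), (c)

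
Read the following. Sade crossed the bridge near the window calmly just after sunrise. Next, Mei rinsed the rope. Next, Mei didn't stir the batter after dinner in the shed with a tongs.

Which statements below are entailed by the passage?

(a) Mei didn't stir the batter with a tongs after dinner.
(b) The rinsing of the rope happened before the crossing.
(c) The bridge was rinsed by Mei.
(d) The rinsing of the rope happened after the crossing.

(d)

(a) Not entailed — dropping 'in the shed' under negation is not valid — the original leaves open that Mei stirred the batter some other way.
(b) Not entailed — the narrative places the crossing before the rinsing, not after.
(c) Not entailed — Mei rinsed the rope, not the bridge; the bridge belongs to the crossing event.
(d) Entailed — the narrative places the crossing before the rinsing.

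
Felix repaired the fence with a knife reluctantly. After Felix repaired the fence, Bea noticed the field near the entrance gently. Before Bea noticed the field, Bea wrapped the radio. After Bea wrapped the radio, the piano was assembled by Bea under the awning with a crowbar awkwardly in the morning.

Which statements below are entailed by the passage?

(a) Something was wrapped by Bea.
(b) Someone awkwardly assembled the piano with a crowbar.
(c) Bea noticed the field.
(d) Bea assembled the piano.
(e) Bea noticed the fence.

(a), (b), (c), (d)

(a) Entailed — this follows by dropping conjuncts from the wrapping event's description.
(b) Entailed — every conjunct here is already in the original assembling event.
(c) Entailed — dropping 'gently', 'near the entrance' leaves a sub-description the original still satisfies.
(d) Entailed — every conjunct here is already in the original assembling event.
(e) Not entailed — Bea noticed the field, not the fence; the fence belongs to the repairing event.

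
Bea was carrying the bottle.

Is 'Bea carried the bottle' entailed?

'carry' is atelic; if Bea was carrying the bottle, then Bea carried the bottle (for some time).

yes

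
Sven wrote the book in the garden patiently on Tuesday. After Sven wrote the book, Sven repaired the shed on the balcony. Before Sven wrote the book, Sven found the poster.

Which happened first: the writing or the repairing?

The connectives place the writing before the repairing.

the writing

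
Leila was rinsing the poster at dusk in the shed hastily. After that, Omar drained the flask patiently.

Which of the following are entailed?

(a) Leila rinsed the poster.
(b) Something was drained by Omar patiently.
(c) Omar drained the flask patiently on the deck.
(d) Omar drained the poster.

(a), (b)

(a) Entailed — 'rinse' is an activity; 'was rinsing' entails that some rinsing happened, so 'rinsed' holds.
(b) Entailed — the original entails any weakening of itself; this just generalizes the patient.
(c) Not entailed — 'on the deck' adds information not in the original event.
(d) Not entailed — Omar drained the flask, not the poster; the poster belongs to the rinsing event.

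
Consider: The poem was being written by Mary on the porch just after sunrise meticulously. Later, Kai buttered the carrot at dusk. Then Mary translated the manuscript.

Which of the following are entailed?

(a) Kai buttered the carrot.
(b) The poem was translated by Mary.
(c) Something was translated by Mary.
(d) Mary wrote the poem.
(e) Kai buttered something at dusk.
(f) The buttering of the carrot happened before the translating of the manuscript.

(a) Entailed — this follows by dropping conjuncts from the buttering event's description.
(b) Not entailed — Mary translated the manuscript, not the poem; the poem belongs to the writing event.
(c) Entailed — every conjunct here is already in the original translating event.
(d) Not entailed — 'was writing' is progressive on an accomplishment; it does not entail the completed 'wrote'.
(e) Entailed — generalizing the patient leaves a sub-description the original still satisfies.
(f) Entailed — the narrative places the buttering before the translating.

(a), (c), (e), (f)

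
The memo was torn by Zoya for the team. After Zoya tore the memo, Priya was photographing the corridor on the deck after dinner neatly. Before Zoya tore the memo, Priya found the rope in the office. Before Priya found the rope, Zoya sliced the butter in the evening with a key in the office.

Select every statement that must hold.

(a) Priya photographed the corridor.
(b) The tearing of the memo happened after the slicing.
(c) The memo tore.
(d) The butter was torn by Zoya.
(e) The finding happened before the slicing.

(b), (c)

(a) Not entailed — 'was photographing' is progressive on an accomplishment; it does not entail the completed 'photographed'.
(b) Entailed — the narrative places the slicing before the tearing.
(c) Entailed — 'Zoya tore the memo' is causative; it entails the inchoative 'the memo tore'.
(d) Not entailed — Zoya tore the memo, not the butter; the butter belongs to the slicing event.
(e) Not entailed — the narrative places the slicing before the finding, not after.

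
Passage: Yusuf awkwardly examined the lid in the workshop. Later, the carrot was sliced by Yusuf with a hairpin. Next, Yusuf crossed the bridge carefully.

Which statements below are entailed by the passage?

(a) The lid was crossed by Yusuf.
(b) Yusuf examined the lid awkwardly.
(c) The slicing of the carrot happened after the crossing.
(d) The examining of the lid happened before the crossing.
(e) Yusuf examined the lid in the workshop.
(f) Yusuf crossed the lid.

(b), (d), (e)

(a) Not entailed — Yusuf crossed the bridge, not the lid; the lid belongs to the examining event.
(b) Entailed — this follows by dropping conjuncts from the examining event's description.
(c) Not entailed — the narrative places the slicing before the crossing, not after.
(d) Entailed — the narrative places the examining before the crossing.
(e) Entailed — every conjunct here is already in the original examining event.
(f) Not entailed — Yusuf crossed the bridge, not the lid; the lid belongs to the examining event.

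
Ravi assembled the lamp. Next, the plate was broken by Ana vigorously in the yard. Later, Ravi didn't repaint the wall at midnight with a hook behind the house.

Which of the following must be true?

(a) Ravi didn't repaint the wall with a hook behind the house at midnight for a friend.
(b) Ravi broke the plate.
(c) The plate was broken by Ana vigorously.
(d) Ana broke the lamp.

(a), (c)

(a) Entailed — under negation, adding a further restriction is entailed: if no such repainting event occurred, none occurred for a friend either.
(b) Not entailed — the passage has Ana breaking the plate, not Ravi.
(c) Entailed — dropping 'in the yard' leaves a sub-description the original still satisfies.
(d) Not entailed — Ana broke the plate, not the lamp; the lamp belongs to the assembling event.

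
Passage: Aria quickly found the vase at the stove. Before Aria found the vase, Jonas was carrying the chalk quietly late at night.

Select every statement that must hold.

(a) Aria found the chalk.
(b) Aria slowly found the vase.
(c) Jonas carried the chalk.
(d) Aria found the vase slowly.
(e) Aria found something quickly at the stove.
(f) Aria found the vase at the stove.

(a) Not entailed — Aria found the vase, not the chalk; the chalk belongs to the carrying event.
(b) Not entailed — 'slowly' adds a manner not in (and inconsistent with) the original.
(c) Entailed — 'carry' is an activity; 'was carrying' entails that some carrying happened, so 'carried' holds.
(d) Not entailed — 'slowly' adds a manner not in (and inconsistent with) the original.
(e) Entailed — every conjunct here is already in the original finding event.
(f) Entailed — dropping 'quickly' leaves a sub-description the original still satisfies.

(c), (e), (f)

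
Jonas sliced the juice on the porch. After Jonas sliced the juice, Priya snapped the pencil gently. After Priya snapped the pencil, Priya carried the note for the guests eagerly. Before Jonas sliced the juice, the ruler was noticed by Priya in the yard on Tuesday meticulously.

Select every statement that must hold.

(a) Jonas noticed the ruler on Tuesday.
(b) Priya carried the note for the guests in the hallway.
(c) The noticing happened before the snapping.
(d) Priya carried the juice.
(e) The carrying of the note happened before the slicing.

(c)

(a) Not entailed — the passage has Priya noticing the ruler, not Jonas.
(b) Not entailed — 'in the hallway' adds information not in the original event.
(c) Entailed — the narrative places the noticing before the snapping.
(d) Not entailed — Priya carried the note, not the juice; the juice belongs to the slicing event.
(e) Not entailed — the narrative places the slicing before the carrying, not after.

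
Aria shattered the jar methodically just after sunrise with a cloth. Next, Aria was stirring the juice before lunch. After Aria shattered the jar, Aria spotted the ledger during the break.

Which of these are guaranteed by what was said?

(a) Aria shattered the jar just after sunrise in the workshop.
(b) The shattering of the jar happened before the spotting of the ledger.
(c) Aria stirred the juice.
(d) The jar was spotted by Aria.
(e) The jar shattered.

(b), (c), (e)

(a) Not entailed — 'in the workshop' adds information not in the original event.
(b) Entailed — the narrative places the shattering before the spotting.
(c) Entailed — 'stir' is an activity; 'was stirring' entails that some stirring happened, so 'stirred' holds.
(d) Not entailed — Aria spotted the ledger, not the jar; the jar belongs to the shattering event.
(e) Entailed — 'Aria shattered the jar' is causative; it entails the inchoative 'the jar shattered'.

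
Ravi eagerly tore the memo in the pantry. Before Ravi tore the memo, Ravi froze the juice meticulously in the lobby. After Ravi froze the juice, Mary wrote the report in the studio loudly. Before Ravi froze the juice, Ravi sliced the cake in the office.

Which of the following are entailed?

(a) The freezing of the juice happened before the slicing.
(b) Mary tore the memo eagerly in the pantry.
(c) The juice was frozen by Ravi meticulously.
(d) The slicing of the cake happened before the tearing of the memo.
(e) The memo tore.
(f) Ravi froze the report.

(c), (d), (e)

(a) Not entailed — the narrative places the slicing before the freezing, not after.
(b) Not entailed — the passage has Ravi tearing the memo, not Mary.
(c) Entailed — dropping 'in the lobby' leaves a sub-description the original still satisfies.
(d) Entailed — the narrative places the slicing before the tearing.
(e) Entailed — 'Ravi tore the memo' is causative; it entails the inchoative 'the memo tore'.
(f) Not entailed — Ravi froze the juice, not the report; the report belongs to the writing event.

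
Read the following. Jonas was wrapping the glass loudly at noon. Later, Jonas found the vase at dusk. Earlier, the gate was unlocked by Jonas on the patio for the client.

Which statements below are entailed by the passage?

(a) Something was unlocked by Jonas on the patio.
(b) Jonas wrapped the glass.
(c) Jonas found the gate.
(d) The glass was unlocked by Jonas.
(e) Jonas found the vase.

(a), (e)

(a) Entailed — every conjunct here is already in the original unlocking event.
(b) Not entailed — 'was wrapping' is progressive on an accomplishment; it does not entail the completed 'wrapped'.
(c) Not entailed — Jonas found the vase, not the gate; the gate belongs to the unlocking event.
(d) Not entailed — Jonas unlocked the gate, not the glass; the glass belongs to the wrapping event.
(e) Entailed — the original entails any weakening of itself; this just drops 'at dusk'.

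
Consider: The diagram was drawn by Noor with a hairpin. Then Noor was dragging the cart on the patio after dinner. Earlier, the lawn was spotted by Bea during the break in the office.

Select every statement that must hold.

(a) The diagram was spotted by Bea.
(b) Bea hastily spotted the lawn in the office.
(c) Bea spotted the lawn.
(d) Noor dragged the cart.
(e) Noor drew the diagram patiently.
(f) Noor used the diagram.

(c), (d)

(a) Not entailed — Bea spotted the lawn, not the diagram; the diagram belongs to the drawing event.
(b) Not entailed — 'hastily' adds information not in the original event.
(c) Entailed — the original entails any weakening of itself; this just drops 'in the office', 'during the break'.
(d) Entailed — 'drag' is an activity; 'was dragging' entails that some dragging happened, so 'dragged' holds.
(e) Not entailed — 'patiently' adds information not in the original event.
(f) Not entailed — the diagram is the patient, not an instrument — Noor used a hairpin.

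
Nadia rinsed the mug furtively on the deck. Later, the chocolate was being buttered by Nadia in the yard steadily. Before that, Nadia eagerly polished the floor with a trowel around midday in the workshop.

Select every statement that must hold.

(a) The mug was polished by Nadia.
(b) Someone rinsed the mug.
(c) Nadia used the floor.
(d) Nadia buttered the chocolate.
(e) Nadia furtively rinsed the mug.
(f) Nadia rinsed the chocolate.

(a) Not entailed — Nadia polished the floor, not the mug; the mug belongs to the rinsing event.
(b) Entailed — dropping 'furtively', 'on the deck' and generalizing the agent leaves a sub-description the original still satisfies.
(c) Not entailed — the floor is the patient, not an instrument — Nadia used a trowel.
(d) Not entailed — 'was buttering' is progressive on an accomplishment; it does not entail the completed 'buttered'.
(e) Entailed — this follows by dropping conjuncts from the rinsing event's description.
(f) Not entailed — Nadia rinsed the mug, not the chocolate; the chocolate belongs to the buttering event.

(b), (e)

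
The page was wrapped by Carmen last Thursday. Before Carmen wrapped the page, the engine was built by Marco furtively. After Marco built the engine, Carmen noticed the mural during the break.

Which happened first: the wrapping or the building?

The connectives place the building before the wrapping.

the building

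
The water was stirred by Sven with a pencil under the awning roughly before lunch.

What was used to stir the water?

a pencil

'with a pencil' marks the instrument of the stirring event.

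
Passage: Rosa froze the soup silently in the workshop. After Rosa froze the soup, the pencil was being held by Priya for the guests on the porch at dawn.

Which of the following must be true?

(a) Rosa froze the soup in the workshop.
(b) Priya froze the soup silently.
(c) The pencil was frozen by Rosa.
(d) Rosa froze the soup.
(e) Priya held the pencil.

(a) Entailed — this follows by dropping conjuncts from the freezing event's description.
(b) Not entailed — the passage has Rosa freezing the soup, not Priya.
(c) Not entailed — Rosa froze the soup, not the pencil; the pencil belongs to the holding event.
(d) Entailed — this follows by dropping conjuncts from the freezing event's description.
(e) Entailed — 'hold' is an activity; 'was holding' entails that some holding happened, so 'held' holds.

(a), (d), (e)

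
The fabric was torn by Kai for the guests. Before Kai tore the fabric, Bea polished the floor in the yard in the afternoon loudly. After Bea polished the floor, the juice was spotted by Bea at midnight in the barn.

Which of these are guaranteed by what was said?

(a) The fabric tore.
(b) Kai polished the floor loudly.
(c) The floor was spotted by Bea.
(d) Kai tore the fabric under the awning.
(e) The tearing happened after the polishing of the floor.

(a) Entailed — 'Kai tore the fabric' is causative; it entails the inchoative 'the fabric tore'.
(b) Not entailed — the passage has Bea polishing the floor, not Kai.
(c) Not entailed — Bea spotted the juice, not the floor; the floor belongs to the polishing event.
(d) Not entailed — 'under the awning' adds information not in the original event.
(e) Entailed — the narrative places the polishing before the tearing.

(a), (e)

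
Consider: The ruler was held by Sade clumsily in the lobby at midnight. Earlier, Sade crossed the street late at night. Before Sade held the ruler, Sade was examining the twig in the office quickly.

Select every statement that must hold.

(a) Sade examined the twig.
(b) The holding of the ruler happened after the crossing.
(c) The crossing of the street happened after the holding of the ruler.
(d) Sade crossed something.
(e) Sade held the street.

(a) Entailed — 'examine' is an activity; 'was examining' entails that some examining happened, so 'examined' holds.
(b) Entailed — the narrative places the crossing before the holding.
(c) Not entailed — the narrative places the crossing before the holding, not after.
(d) Entailed — every conjunct here is already in the original crossing event.
(e) Not entailed — Sade held the ruler, not the street; the street belongs to the crossing event.

(a), (b), (d)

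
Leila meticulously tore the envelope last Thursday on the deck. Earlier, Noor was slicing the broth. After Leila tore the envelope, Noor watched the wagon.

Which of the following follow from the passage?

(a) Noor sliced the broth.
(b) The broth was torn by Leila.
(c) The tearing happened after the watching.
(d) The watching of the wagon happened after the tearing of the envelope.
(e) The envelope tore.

(d), (e)

(a) Not entailed — 'was slicing' is progressive on an accomplishment; it does not entail the completed 'sliced'.
(b) Not entailed — Leila tore the envelope, not the broth; the broth belongs to the slicing event.
(c) Not entailed — the narrative places the tearing before the watching, not after.
(d) Entailed — the narrative places the tearing before the watching.
(e) Entailed — 'Leila tore the envelope' is causative; it entails the inchoative 'the envelope tore'.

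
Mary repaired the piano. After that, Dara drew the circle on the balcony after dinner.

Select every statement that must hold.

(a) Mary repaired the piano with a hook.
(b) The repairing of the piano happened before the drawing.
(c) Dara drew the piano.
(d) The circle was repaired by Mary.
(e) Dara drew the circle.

(a) Not entailed — 'with a hook' adds information not in the original event.
(b) Entailed — the narrative places the repairing before the drawing.
(c) Not entailed — Dara drew the circle, not the piano; the piano belongs to the repairing event.
(d) Not entailed — Mary repaired the piano, not the circle; the circle belongs to the drawing event.
(e) Entailed — this follows by dropping conjuncts from the drawing event's description.

(b), (e)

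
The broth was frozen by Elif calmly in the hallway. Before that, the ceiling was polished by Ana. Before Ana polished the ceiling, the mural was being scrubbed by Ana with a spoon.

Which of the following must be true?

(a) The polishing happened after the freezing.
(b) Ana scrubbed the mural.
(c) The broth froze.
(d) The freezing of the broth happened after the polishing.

(a) Not entailed — the narrative places the polishing before the freezing, not after.
(b) Entailed — 'scrub' is an activity; 'was scrubbing' entails that some scrubbing happened, so 'scrubbed' holds.
(c) Entailed — 'Elif froze the broth' is causative; it entails the inchoative 'the broth froze'.
(d) Entailed — the narrative places the polishing before the freezing.

(b), (c), (d)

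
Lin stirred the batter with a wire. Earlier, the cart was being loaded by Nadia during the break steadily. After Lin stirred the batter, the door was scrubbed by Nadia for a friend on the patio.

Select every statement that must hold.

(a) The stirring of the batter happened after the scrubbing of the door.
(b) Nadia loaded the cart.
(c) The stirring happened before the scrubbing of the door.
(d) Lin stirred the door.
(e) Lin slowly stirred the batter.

(a) Not entailed — the narrative places the stirring before the scrubbing, not after.
(b) Not entailed — 'was loading' is progressive on an accomplishment; it does not entail the completed 'loaded'.
(c) Entailed — the narrative places the stirring before the scrubbing.
(d) Not entailed — Lin stirred the batter, not the door; the door belongs to the scrubbing event.
(e) Not entailed — 'slowly' adds information not in the original event.

(c)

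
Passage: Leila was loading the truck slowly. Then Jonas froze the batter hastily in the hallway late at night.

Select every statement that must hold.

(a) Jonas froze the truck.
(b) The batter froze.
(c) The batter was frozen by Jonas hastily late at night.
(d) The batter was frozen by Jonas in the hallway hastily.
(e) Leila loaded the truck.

(b), (c), (d)

(a) Not entailed — Jonas froze the batter, not the truck; the truck belongs to the loading event.
(b) Entailed — 'Jonas froze the batter' is causative; it entails the inchoative 'the batter froze'.
(c) Entailed — this follows by dropping conjuncts from the freezing event's description.
(d) Entailed — this follows by dropping conjuncts from the freezing event's description.
(e) Not entailed — 'was loading' is progressive on an accomplishment; it does not entail the completed 'loaded'.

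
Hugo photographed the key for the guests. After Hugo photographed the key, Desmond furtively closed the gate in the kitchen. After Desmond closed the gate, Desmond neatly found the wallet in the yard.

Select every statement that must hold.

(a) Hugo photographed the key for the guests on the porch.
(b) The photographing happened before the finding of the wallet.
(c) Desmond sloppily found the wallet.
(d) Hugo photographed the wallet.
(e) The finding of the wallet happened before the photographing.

(a) Not entailed — 'on the porch' adds information not in the original event.
(b) Entailed — the narrative places the photographing before the finding.
(c) Not entailed — 'sloppily' adds a manner not in (and inconsistent with) the original.
(d) Not entailed — Hugo photographed the key, not the wallet; the wallet belongs to the finding event.
(e) Not entailed — the narrative places the photographing before the finding, not after.

(b)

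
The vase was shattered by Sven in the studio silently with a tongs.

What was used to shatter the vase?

a tongs

'with a tongs' marks the instrument of the shattering event.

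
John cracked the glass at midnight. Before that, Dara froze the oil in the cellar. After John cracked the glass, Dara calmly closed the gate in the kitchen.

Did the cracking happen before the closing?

The narrative orders the cracking before the closing.

yes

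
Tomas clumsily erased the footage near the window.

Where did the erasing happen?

near the window

'near the window' marks the location of the erasing event.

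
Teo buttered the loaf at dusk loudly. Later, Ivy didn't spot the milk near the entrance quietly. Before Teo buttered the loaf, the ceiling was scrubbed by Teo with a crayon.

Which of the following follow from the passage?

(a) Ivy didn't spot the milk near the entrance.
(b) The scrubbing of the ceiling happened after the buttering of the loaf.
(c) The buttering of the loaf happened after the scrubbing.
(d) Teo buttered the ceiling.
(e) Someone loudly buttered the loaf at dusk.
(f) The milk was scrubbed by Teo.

(c), (e)

(a) Not entailed — dropping 'quietly' under negation is not valid — the original leaves open that Ivy spotted the milk some other way.
(b) Not entailed — the narrative places the scrubbing before the buttering, not after.
(c) Entailed — the narrative places the scrubbing before the buttering.
(d) Not entailed — Teo buttered the loaf, not the ceiling; the ceiling belongs to the scrubbing event.
(e) Entailed — every conjunct here is already in the original buttering event.
(f) Not entailed — Teo scrubbed the ceiling, not the milk; the milk belongs to the spotting event.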